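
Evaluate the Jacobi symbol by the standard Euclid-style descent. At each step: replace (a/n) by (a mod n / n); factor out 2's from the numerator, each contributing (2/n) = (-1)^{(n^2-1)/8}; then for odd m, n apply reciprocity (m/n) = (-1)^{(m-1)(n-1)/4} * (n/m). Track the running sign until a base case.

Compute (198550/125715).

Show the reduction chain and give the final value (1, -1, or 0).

0

(198550/125715) = (72835/125715)   [reduce mod 125715]
reciprocity: (72835/125715) = -1·(125715/72835) since 72835 mod 4 = 3, 125715 mod 4 = 3; sign now -1
(125715/72835) = (52880/72835)   [reduce mod 72835]
52880 = 2^4·3305; (2/72835) = -1 since 72835 mod 8 = 3, so (52880/72835) = (-1)^4·(3305/72835); sign now -1
reciprocity: (3305/72835) = +1·(72835/3305) since 3305 mod 4 = 1, 72835 mod 4 = 3; sign now -1
(72835/3305) = (125/3305)   [reduce mod 3305]
reciprocity: (125/3305) = +1·(3305/125) since 125 mod 4 = 1, 3305 mod 4 = 1; sign now -1
(3305/125) = (55/125)   [reduce mod 125]
reciprocity: (55/125) = +1·(125/55) since 55 mod 4 = 3, 125 mod 4 = 1; sign now -1
(125/55) = (15/55)   [reduce mod 55]
reciprocity: (15/55) = -1·(55/15) since 15 mod 4 = 3, 55 mod 4 = 3; sign now +1
(55/15) = (10/15)   [reduce mod 15]
10 = 2^1·5; (2/15) = +1 since 15 mod 8 = 7, so (10/15) = (+1)^1·(5/15); sign now +1
reciprocity: (5/15) = +1·(15/5) since 5 mod 4 = 1, 15 mod 4 = 3; sign now +1
(15/5) = (0/5)   [reduce mod 5]
(0/5) = 0   [gcd(a, n) > 1]; final value = 0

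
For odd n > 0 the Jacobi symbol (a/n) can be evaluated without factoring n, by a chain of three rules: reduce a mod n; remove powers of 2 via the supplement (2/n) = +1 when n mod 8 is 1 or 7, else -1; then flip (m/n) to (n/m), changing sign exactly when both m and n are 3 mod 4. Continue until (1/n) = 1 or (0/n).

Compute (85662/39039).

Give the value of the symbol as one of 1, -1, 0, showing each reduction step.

(85662/39039): 85662 mod 39039 = 7584, so (85662/39039) = (7584/39039)
factor out 2^5: 7584 = 2^5·237; with 39039 mod 8 = 7, (2/39039) = +1; sign now +1; continue with (237/39039)
flip (237/39039) -> (39039/237): both odd, 237 mod 4 = 1, 39039 mod 4 = 3, so the flip contributes +1; sign now +1
(39039/237): 39039 mod 237 = 171, so (39039/237) = (171/237)
flip (171/237) -> (237/171): both odd, 171 mod 4 = 3, 237 mod 4 = 1, so the flip contributes +1; sign now +1
(237/171): 237 mod 171 = 66, so (237/171) = (66/171)
factor out 2^1: 66 = 2^1·33; with 171 mod 8 = 3, (2/171) = -1; sign now -1; continue with (33/171)
flip (33/171) -> (171/33): both odd, 33 mod 4 = 1, 171 mod 4 = 3, so the flip contributes +1; sign now -1
(171/33): 171 mod 33 = 6, so (171/33) = (6/33)
factor out 2^1: 6 = 2^1·3; with 33 mod 8 = 1, (2/33) = +1; sign now -1; continue with (3/33)
flip (3/33) -> (33/3): both odd, 3 mod 4 = 3, 33 mod 4 = 1, so the flip contributes +1; sign now -1
(33/3): 33 mod 3 = 0, so (33/3) = (0/3)
reached (0/3); gcd(a, n) > 1, so (0/3) = 0 and the symbol is 0

0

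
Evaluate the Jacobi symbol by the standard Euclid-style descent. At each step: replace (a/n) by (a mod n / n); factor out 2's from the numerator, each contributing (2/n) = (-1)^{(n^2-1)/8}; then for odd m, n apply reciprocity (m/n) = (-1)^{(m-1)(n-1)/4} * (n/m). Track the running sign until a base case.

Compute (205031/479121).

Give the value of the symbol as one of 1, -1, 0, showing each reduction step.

reciprocity: (205031/479121) = +1·(479121/205031) since 205031 mod 4 = 3, 479121 mod 4 = 1; sign now +1
(479121/205031) = (69059/205031)   [reduce mod 205031]
reciprocity: (69059/205031) = -1·(205031/69059) since 69059 mod 4 = 3, 205031 mod 4 = 3; sign now -1
(205031/69059) = (66913/69059)   [reduce mod 69059]
reciprocity: (66913/69059) = +1·(69059/66913) since 66913 mod 4 = 1, 69059 mod 4 = 3; sign now -1
(69059/66913) = (2146/66913)   [reduce mod 66913]
2146 = 2^1·1073; (2/66913) = +1 since 66913 mod 8 = 1, so (2146/66913) = (+1)^1·(1073/66913); sign now -1
reciprocity: (1073/66913) = +1·(66913/1073) since 1073 mod 4 = 1, 66913 mod 4 = 1; sign now -1
(66913/1073) = (387/1073)   [reduce mod 1073]
reciprocity: (387/1073) = +1·(1073/387) since 387 mod 4 = 3, 1073 mod 4 = 1; sign now -1
(1073/387) = (299/387)   [reduce mod 387]
reciprocity: (299/387) = -1·(387/299) since 299 mod 4 = 3, 387 mod 4 = 3; sign now +1
(387/299) = (88/299)   [reduce mod 299]
88 = 2^3·11; (2/299) = -1 since 299 mod 8 = 3, so (88/299) = (-1)^3·(11/299); sign now -1
reciprocity: (11/299) = -1·(299/11) since 11 mod 4 = 3, 299 mod 4 = 3; sign now +1
(299/11) = (2/11)   [reduce mod 11]
2 = 2^1·1; (2/11) = -1 since 11 mod 8 = 3, so (2/11) = (-1)^1·(1/11); sign now -1
(1/11) = 1; final value = sign = -1

-1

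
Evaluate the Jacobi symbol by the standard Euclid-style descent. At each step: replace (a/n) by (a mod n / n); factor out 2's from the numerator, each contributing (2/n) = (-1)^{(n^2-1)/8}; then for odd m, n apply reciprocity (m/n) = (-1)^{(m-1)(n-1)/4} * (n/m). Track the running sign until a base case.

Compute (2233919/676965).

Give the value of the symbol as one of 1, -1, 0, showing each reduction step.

(2233919/676965): 2233919 mod 676965 = 203024, so (2233919/676965) = (203024/676965)
factor out 2^4: 203024 = 2^4·12689; with 676965 mod 8 = 5, (2/676965) = -1; sign now +1; continue with (12689/676965)
flip (12689/676965) -> (676965/12689): both odd, 12689 mod 4 = 1, 676965 mod 4 = 1, so the flip contributes +1; sign now +1
(676965/12689): 676965 mod 12689 = 4448, so (676965/12689) = (4448/12689)
factor out 2^5: 4448 = 2^5·139; with 12689 mod 8 = 1, (2/12689) = +1; sign now +1; continue with (139/12689)
flip (139/12689) -> (12689/139): both odd, 139 mod 4 = 3, 12689 mod 4 = 1, so the flip contributes +1; sign now +1
(12689/139): 12689 mod 139 = 40, so (12689/139) = (40/139)
factor out 2^3: 40 = 2^3·5; with 139 mod 8 = 3, (2/139) = -1; sign now -1; continue with (5/139)
flip (5/139) -> (139/5): both odd, 5 mod 4 = 1, 139 mod 4 = 3, so the flip contributes +1; sign now -1
(139/5): 139 mod 5 = 4, so (139/5) = (4/5)
factor out 2^2: 4 = 2^2·1; with 5 mod 8 = 5, (2/5) = -1; sign now -1; continue with (1/5)
reached (1/5) = 1, so the symbol is -1

-1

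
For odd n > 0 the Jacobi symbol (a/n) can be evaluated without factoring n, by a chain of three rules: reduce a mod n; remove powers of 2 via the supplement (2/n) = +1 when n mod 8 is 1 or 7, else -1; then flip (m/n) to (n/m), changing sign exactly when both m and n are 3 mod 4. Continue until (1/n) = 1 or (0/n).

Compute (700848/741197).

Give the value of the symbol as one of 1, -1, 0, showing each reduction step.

factor out 2^4: 700848 = 2^4·43803; with 741197 mod 8 = 5, (2/741197) = -1; sign now +1; continue with (43803/741197)
flip (43803/741197) -> (741197/43803): both odd, 43803 mod 4 = 3, 741197 mod 4 = 1, so the flip contributes +1; sign now +1
(741197/43803): 741197 mod 43803 = 40349, so (741197/43803) = (40349/43803)
flip (40349/43803) -> (43803/40349): both odd, 40349 mod 4 = 1, 43803 mod 4 = 3, so the flip contributes +1; sign now +1
(43803/40349): 43803 mod 40349 = 3454, so (43803/40349) = (3454/40349)
factor out 2^1: 3454 = 2^1·1727; with 40349 mod 8 = 5, (2/40349) = -1; sign now -1; continue with (1727/40349)
flip (1727/40349) -> (40349/1727): both odd, 1727 mod 4 = 3, 40349 mod 4 = 1, so the flip contributes +1; sign now -1
(40349/1727): 40349 mod 1727 = 628, so (40349/1727) = (628/1727)
factor out 2^2: 628 = 2^2·157; with 1727 mod 8 = 7, (2/1727) = +1; sign now -1; continue with (157/1727)
flip (157/1727) -> (1727/157): both odd, 157 mod 4 = 1, 1727 mod 4 = 3, so the flip contributes +1; sign now -1
(1727/157): 1727 mod 157 = 0, so (1727/157) = (0/157)
reached (0/157); gcd(a, n) > 1, so (0/157) = 0 and the symbol is 0

0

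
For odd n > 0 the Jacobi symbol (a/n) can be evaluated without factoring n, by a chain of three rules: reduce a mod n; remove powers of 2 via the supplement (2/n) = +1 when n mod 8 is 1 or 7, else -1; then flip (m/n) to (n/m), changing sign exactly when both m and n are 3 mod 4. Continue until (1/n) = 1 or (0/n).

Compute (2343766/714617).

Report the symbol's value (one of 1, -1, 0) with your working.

(2343766/714617): 2343766 mod 714617 = 199915, so (2343766/714617) = (199915/714617)
flip (199915/714617) -> (714617/199915): both odd, 199915 mod 4 = 3, 714617 mod 4 = 1, so the flip contributes +1; sign now +1
(714617/199915): 714617 mod 199915 = 114872, so (714617/199915) = (114872/199915)
factor out 2^3: 114872 = 2^3·14359; with 199915 mod 8 = 3, (2/199915) = -1; sign now -1; continue with (14359/199915)
flip (14359/199915) -> (199915/14359): both odd, 14359 mod 4 = 3, 199915 mod 4 = 3, so the flip contributes -1; sign now +1
(199915/14359): 199915 mod 14359 = 13248, so (199915/14359) = (13248/14359)
factor out 2^6: 13248 = 2^6·207; with 14359 mod 8 = 7, (2/14359) = +1; sign now +1; continue with (207/14359)
flip (207/14359) -> (14359/207): both odd, 207 mod 4 = 3, 14359 mod 4 = 3, so the flip contributes -1; sign now -1
(14359/207): 14359 mod 207 = 76, so (14359/207) = (76/207)
factor out 2^2: 76 = 2^2·19; with 207 mod 8 = 7, (2/207) = +1; sign now -1; continue with (19/207)
flip (19/207) -> (207/19): both odd, 19 mod 4 = 3, 207 mod 4 = 3, so the flip contributes -1; sign now +1
(207/19): 207 mod 19 = 17, so (207/19) = (17/19)
flip (17/19) -> (19/17): both odd, 17 mod 4 = 1, 19 mod 4 = 3, so the flip contributes +1; sign now +1
(19/17): 19 mod 17 = 2, so (19/17) = (2/17)
factor out 2^1: 2 = 2^1·1; with 17 mod 8 = 1, (2/17) = +1; sign now +1; continue with (1/17)
reached (1/17) = 1, so the symbol is +1

1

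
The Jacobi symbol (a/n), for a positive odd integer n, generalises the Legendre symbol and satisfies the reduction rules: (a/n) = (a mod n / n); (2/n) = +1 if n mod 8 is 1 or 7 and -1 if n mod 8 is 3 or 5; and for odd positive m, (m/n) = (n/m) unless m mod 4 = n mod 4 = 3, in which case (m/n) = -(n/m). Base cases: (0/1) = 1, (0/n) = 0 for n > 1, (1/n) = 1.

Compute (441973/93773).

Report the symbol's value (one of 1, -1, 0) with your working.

-1

(441973/93773): 441973 mod 93773 = 66881, so (441973/93773) = (66881/93773)
flip (66881/93773) -> (93773/66881): both odd, 66881 mod 4 = 1, 93773 mod 4 = 1, so the flip contributes +1; sign now +1
(93773/66881): 93773 mod 66881 = 26892, so (93773/66881) = (26892/66881)
factor out 2^2: 26892 = 2^2·6723; with 66881 mod 8 = 1, (2/66881) = +1; sign now +1; continue with (6723/66881)
flip (6723/66881) -> (66881/6723): both odd, 6723 mod 4 = 3, 66881 mod 4 = 1, so the flip contributes +1; sign now +1
(66881/6723): 66881 mod 6723 = 6374, so (66881/6723) = (6374/6723)
factor out 2^1: 6374 = 2^1·3187; with 6723 mod 8 = 3, (2/6723) = -1; sign now -1; continue with (3187/6723)
flip (3187/6723) -> (6723/3187): both odd, 3187 mod 4 = 3, 6723 mod 4 = 3, so the flip contributes -1; sign now +1
(6723/3187): 6723 mod 3187 = 349, so (6723/3187) = (349/3187)
flip (349/3187) -> (3187/349): both odd, 349 mod 4 = 1, 3187 mod 4 = 3, so the flip contributes +1; sign now +1
(3187/349): 3187 mod 349 = 46, so (3187/349) = (46/349)
factor out 2^1: 46 = 2^1·23; with 349 mod 8 = 5, (2/349) = -1; sign now -1; continue with (23/349)
flip (23/349) -> (349/23): both odd, 23 mod 4 = 3, 349 mod 4 = 1, so the flip contributes +1; sign now -1
(349/23): 349 mod 23 = 4, so (349/23) = (4/23)
factor out 2^2: 4 = 2^2·1; with 23 mod 8 = 7, (2/23) = +1; sign now -1; continue with (1/23)
reached (1/23) = 1, so the symbol is -1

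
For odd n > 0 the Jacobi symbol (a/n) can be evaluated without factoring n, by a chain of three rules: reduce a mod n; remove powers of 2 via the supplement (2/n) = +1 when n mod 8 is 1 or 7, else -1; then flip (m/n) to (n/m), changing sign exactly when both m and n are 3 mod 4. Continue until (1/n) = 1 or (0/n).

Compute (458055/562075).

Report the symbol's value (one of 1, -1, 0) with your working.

flip (458055/562075) -> (562075/458055): both odd, 458055 mod 4 = 3, 562075 mod 4 = 3, so the flip contributes -1; sign now -1
(562075/458055): 562075 mod 458055 = 104020, so (562075/458055) = (104020/458055)
factor out 2^2: 104020 = 2^2·26005; with 458055 mod 8 = 7, (2/458055) = +1; sign now -1; continue with (26005/458055)
flip (26005/458055) -> (458055/26005): both odd, 26005 mod 4 = 1, 458055 mod 4 = 3, so the flip contributes +1; sign now -1
(458055/26005): 458055 mod 26005 = 15970, so (458055/26005) = (15970/26005)
factor out 2^1: 15970 = 2^1·7985; with 26005 mod 8 = 5, (2/26005) = -1; sign now +1; continue with (7985/26005)
flip (7985/26005) -> (26005/7985): both odd, 7985 mod 4 = 1, 26005 mod 4 = 1, so the flip contributes +1; sign now +1
(26005/7985): 26005 mod 7985 = 2050, so (26005/7985) = (2050/7985)
factor out 2^1: 2050 = 2^1·1025; with 7985 mod 8 = 1, (2/7985) = +1; sign now +1; continue with (1025/7985)
flip (1025/7985) -> (7985/1025): both odd, 1025 mod 4 = 1, 7985 mod 4 = 1, so the flip contributes +1; sign now +1
(7985/1025): 7985 mod 1025 = 810, so (7985/1025) = (810/1025)
factor out 2^1: 810 = 2^1·405; with 1025 mod 8 = 1, (2/1025) = +1; sign now +1; continue with (405/1025)
flip (405/1025) -> (1025/405): both odd, 405 mod 4 = 1, 1025 mod 4 = 1, so the flip contributes +1; sign now +1
(1025/405): 1025 mod 405 = 215, so (1025/405) = (215/405)
flip (215/405) -> (405/215): both odd, 215 mod 4 = 3, 405 mod 4 = 1, so the flip contributes +1; sign now +1
(405/215): 405 mod 215 = 190, so (405/215) = (190/215)
factor out 2^1: 190 = 2^1·95; with 215 mod 8 = 7, (2/215) = +1; sign now +1; continue with (95/215)
flip (95/215) -> (215/95): both odd, 95 mod 4 = 3, 215 mod 4 = 3, so the flip contributes -1; sign now -1
(215/95): 215 mod 95 = 25, so (215/95) = (25/95)
flip (25/95) -> (95/25): both odd, 25 mod 4 = 1, 95 mod 4 = 3, so the flip contributes +1; sign now -1
(95/25): 95 mod 25 = 20, so (95/25) = (20/25)
factor out 2^2: 20 = 2^2·5; with 25 mod 8 = 1, (2/25) = +1; sign now -1; continue with (5/25)
flip (5/25) -> (25/5): both odd, 5 mod 4 = 1, 25 mod 4 = 1, so the flip contributes +1; sign now -1
(25/5): 25 mod 5 = 0, so (25/5) = (0/5)
reached (0/5); gcd(a, n) > 1, so (0/5) = 0 and the symbol is 0

0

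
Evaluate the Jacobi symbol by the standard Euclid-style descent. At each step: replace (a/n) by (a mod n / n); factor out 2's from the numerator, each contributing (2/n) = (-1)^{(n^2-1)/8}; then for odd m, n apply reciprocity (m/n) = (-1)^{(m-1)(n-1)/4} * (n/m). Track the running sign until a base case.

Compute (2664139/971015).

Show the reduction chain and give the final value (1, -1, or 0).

(2664139/971015): 2664139 mod 971015 = 722109, so (2664139/971015) = (722109/971015)
flip (722109/971015) -> (971015/722109): both odd, 722109 mod 4 = 1, 971015 mod 4 = 3, so the flip contributes +1; sign now +1
(971015/722109): 971015 mod 722109 = 248906, so (971015/722109) = (248906/722109)
factor out 2^1: 248906 = 2^1·124453; with 722109 mod 8 = 5, (2/722109) = -1; sign now -1; continue with (124453/722109)
flip (124453/722109) -> (722109/124453): both odd, 124453 mod 4 = 1, 722109 mod 4 = 1, so the flip contributes +1; sign now -1
(722109/124453): 722109 mod 124453 = 99844, so (722109/124453) = (99844/124453)
factor out 2^2: 99844 = 2^2·24961; with 124453 mod 8 = 5, (2/124453) = -1; sign now -1; continue with (24961/124453)
flip (24961/124453) -> (124453/24961): both odd, 24961 mod 4 = 1, 124453 mod 4 = 1, so the flip contributes +1; sign now -1
(124453/24961): 124453 mod 24961 = 24609, so (124453/24961) = (24609/24961)
flip (24609/24961) -> (24961/24609): both odd, 24609 mod 4 = 1, 24961 mod 4 = 1, so the flip contributes +1; sign now -1
(24961/24609): 24961 mod 24609 = 352, so (24961/24609) = (352/24609)
factor out 2^5: 352 = 2^5·11; with 24609 mod 8 = 1, (2/24609) = +1; sign now -1; continue with (11/24609)
flip (11/24609) -> (24609/11): both odd, 11 mod 4 = 3, 24609 mod 4 = 1, so the flip contributes +1; sign now -1
(24609/11): 24609 mod 11 = 2, so (24609/11) = (2/11)
factor out 2^1: 2 = 2^1·1; with 11 mod 8 = 3, (2/11) = -1; sign now +1; continue with (1/11)
reached (1/11) = 1, so the symbol is +1

1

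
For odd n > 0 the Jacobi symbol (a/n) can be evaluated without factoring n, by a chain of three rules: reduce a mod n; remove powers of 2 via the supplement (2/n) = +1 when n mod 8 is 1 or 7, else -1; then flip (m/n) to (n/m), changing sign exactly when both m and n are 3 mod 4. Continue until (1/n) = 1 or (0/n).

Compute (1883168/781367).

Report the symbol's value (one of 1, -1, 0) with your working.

(1883168/781367): 1883168 mod 781367 = 320434, so (1883168/781367) = (320434/781367)
factor out 2^1: 320434 = 2^1·160217; with 781367 mod 8 = 7, (2/781367) = +1; sign now +1; continue with (160217/781367)
flip (160217/781367) -> (781367/160217): both odd, 160217 mod 4 = 1, 781367 mod 4 = 3, so the flip contributes +1; sign now +1
(781367/160217): 781367 mod 160217 = 140499, so (781367/160217) = (140499/160217)
flip (140499/160217) -> (160217/140499): both odd, 140499 mod 4 = 3, 160217 mod 4 = 1, so the flip contributes +1; sign now +1
(160217/140499): 160217 mod 140499 = 19718, so (160217/140499) = (19718/140499)
factor out 2^1: 19718 = 2^1·9859; with 140499 mod 8 = 3, (2/140499) = -1; sign now -1; continue with (9859/140499)
flip (9859/140499) -> (140499/9859): both odd, 9859 mod 4 = 3, 140499 mod 4 = 3, so the flip contributes -1; sign now +1
(140499/9859): 140499 mod 9859 = 2473, so (140499/9859) = (2473/9859)
flip (2473/9859) -> (9859/2473): both odd, 2473 mod 4 = 1, 9859 mod 4 = 3, so the flip contributes +1; sign now +1
(9859/2473): 9859 mod 2473 = 2440, so (9859/2473) = (2440/2473)
factor out 2^3: 2440 = 2^3·305; with 2473 mod 8 = 1, (2/2473) = +1; sign now +1; continue with (305/2473)
flip (305/2473) -> (2473/305): both odd, 305 mod 4 = 1, 2473 mod 4 = 1, so the flip contributes +1; sign now +1
(2473/305): 2473 mod 305 = 33, so (2473/305) = (33/305)
flip (33/305) -> (305/33): both odd, 33 mod 4 = 1, 305 mod 4 = 1, so the flip contributes +1; sign now +1
(305/33): 305 mod 33 = 8, so (305/33) = (8/33)
factor out 2^3: 8 = 2^3·1; with 33 mod 8 = 1, (2/33) = +1; sign now +1; continue with (1/33)
reached (1/33) = 1, so the symbol is +1

1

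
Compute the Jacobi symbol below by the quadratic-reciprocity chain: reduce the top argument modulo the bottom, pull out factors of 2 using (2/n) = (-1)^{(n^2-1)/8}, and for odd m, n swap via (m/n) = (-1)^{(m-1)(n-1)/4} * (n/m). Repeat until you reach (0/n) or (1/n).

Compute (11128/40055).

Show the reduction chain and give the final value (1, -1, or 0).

1

factor out 2^3: 11128 = 2^3·1391; with 40055 mod 8 = 7, (2/40055) = +1; sign now +1; continue with (1391/40055)
flip (1391/40055) -> (40055/1391): both odd, 1391 mod 4 = 3, 40055 mod 4 = 3, so the flip contributes -1; sign now -1
(40055/1391): 40055 mod 1391 = 1107, so (40055/1391) = (1107/1391)
flip (1107/1391) -> (1391/1107): both odd, 1107 mod 4 = 3, 1391 mod 4 = 3, so the flip contributes -1; sign now +1
(1391/1107): 1391 mod 1107 = 284, so (1391/1107) = (284/1107)
factor out 2^2: 284 = 2^2·71; with 1107 mod 8 = 3, (2/1107) = -1; sign now +1; continue with (71/1107)
flip (71/1107) -> (1107/71): both odd, 71 mod 4 = 3, 1107 mod 4 = 3, so the flip contributes -1; sign now -1
(1107/71): 1107 mod 71 = 42, so (1107/71) = (42/71)
factor out 2^1: 42 = 2^1·21; with 71 mod 8 = 7, (2/71) = +1; sign now -1; continue with (21/71)
flip (21/71) -> (71/21): both odd, 21 mod 4 = 1, 71 mod 4 = 3, so the flip contributes +1; sign now -1
(71/21): 71 mod 21 = 8, so (71/21) = (8/21)
factor out 2^3: 8 = 2^3·1; with 21 mod 8 = 5, (2/21) = -1; sign now +1; continue with (1/21)
reached (1/21) = 1, so the symbol is +1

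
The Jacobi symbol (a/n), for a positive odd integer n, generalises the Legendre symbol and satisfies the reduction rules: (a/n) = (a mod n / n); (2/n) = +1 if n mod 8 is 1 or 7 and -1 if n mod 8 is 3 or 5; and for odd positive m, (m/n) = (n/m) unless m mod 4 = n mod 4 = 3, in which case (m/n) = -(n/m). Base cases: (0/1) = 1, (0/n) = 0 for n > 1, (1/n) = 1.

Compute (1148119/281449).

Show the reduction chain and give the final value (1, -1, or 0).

(1148119/281449): 1148119 mod 281449 = 22323, so (1148119/281449) = (22323/281449)
flip (22323/281449) -> (281449/22323): both odd, 22323 mod 4 = 3, 281449 mod 4 = 1, so the flip contributes +1; sign now +1
(281449/22323): 281449 mod 22323 = 13573, so (281449/22323) = (13573/22323)
flip (13573/22323) -> (22323/13573): both odd, 13573 mod 4 = 1, 22323 mod 4 = 3, so the flip contributes +1; sign now +1
(22323/13573): 22323 mod 13573 = 8750, so (22323/13573) = (8750/13573)
factor out 2^1: 8750 = 2^1·4375; with 13573 mod 8 = 5, (2/13573) = -1; sign now -1; continue with (4375/13573)
flip (4375/13573) -> (13573/4375): both odd, 4375 mod 4 = 3, 13573 mod 4 = 1, so the flip contributes +1; sign now -1
(13573/4375): 13573 mod 4375 = 448, so (13573/4375) = (448/4375)
factor out 2^6: 448 = 2^6·7; with 4375 mod 8 = 7, (2/4375) = +1; sign now -1; continue with (7/4375)
flip (7/4375) -> (4375/7): both odd, 7 mod 4 = 3, 4375 mod 4 = 3, so the flip contributes -1; sign now +1
(4375/7): 4375 mod 7 = 0, so (4375/7) = (0/7)
reached (0/7); gcd(a, n) > 1, so (0/7) = 0 and the symbol is 0

0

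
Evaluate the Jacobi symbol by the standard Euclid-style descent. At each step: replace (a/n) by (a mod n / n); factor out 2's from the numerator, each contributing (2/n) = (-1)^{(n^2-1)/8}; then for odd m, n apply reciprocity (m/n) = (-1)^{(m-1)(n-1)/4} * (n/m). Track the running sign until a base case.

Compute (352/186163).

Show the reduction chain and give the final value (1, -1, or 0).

-1

factor out 2^5: 352 = 2^5·11; with 186163 mod 8 = 3, (2/186163) = -1; sign now -1; continue with (11/186163)
flip (11/186163) -> (186163/11): both odd, 11 mod 4 = 3, 186163 mod 4 = 3, so the flip contributes -1; sign now +1
(186163/11): 186163 mod 11 = 10, so (186163/11) = (10/11)
factor out 2^1: 10 = 2^1·5; with 11 mod 8 = 3, (2/11) = -1; sign now -1; continue with (5/11)
flip (5/11) -> (11/5): both odd, 5 mod 4 = 1, 11 mod 4 = 3, so the flip contributes +1; sign now -1
(11/5): 11 mod 5 = 1, so (11/5) = (1/5)
reached (1/5) = 1, so the symbol is -1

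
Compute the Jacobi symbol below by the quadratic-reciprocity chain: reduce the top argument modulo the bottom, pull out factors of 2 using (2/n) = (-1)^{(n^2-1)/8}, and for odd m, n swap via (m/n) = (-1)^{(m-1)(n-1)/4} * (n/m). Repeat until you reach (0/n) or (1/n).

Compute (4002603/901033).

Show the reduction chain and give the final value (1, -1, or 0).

(4002603/901033) = (398471/901033)   [reduce mod 901033]
reciprocity: (398471/901033) = +1·(901033/398471) since 398471 mod 4 = 3, 901033 mod 4 = 1; sign now +1
(901033/398471) = (104091/398471)   [reduce mod 398471]
reciprocity: (104091/398471) = -1·(398471/104091) since 104091 mod 4 = 3, 398471 mod 4 = 3; sign now -1
(398471/104091) = (86198/104091)   [reduce mod 104091]
86198 = 2^1·43099; (2/104091) = -1 since 104091 mod 8 = 3, so (86198/104091) = (-1)^1·(43099/104091); sign now +1
reciprocity: (43099/104091) = -1·(104091/43099) since 43099 mod 4 = 3, 104091 mod 4 = 3; sign now -1
(104091/43099) = (17893/43099)   [reduce mod 43099]
reciprocity: (17893/43099) = +1·(43099/17893) since 17893 mod 4 = 1, 43099 mod 4 = 3; sign now -1
(43099/17893) = (7313/17893)   [reduce mod 17893]
reciprocity: (7313/17893) = +1·(17893/7313) since 7313 mod 4 = 1, 17893 mod 4 = 1; sign now -1
(17893/7313) = (3267/7313)   [reduce mod 7313]
reciprocity: (3267/7313) = +1·(7313/3267) since 3267 mod 4 = 3, 7313 mod 4 = 1; sign now -1
(7313/3267) = (779/3267)   [reduce mod 3267]
reciprocity: (779/3267) = -1·(3267/779) since 779 mod 4 = 3, 3267 mod 4 = 3; sign now +1
(3267/779) = (151/779)   [reduce mod 779]
reciprocity: (151/779) = -1·(779/151) since 151 mod 4 = 3, 779 mod 4 = 3; sign now -1
(779/151) = (24/151)   [reduce mod 151]
24 = 2^3·3; (2/151) = +1 since 151 mod 8 = 7, so (24/151) = (+1)^3·(3/151); sign now -1
reciprocity: (3/151) = -1·(151/3) since 3 mod 4 = 3, 151 mod 4 = 3; sign now +1
(151/3) = (1/3)   [reduce mod 3]
(1/3) = 1; final value = sign = +1

1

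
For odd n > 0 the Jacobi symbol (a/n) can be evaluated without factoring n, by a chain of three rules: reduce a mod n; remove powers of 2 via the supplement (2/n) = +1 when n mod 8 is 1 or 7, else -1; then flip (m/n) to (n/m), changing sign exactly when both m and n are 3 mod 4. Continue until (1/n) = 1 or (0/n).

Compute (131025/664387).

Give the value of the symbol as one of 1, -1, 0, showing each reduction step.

flip (131025/664387) -> (664387/131025): both odd, 131025 mod 4 = 1, 664387 mod 4 = 3, so the flip contributes +1; sign now +1
(664387/131025): 664387 mod 131025 = 9262, so (664387/131025) = (9262/131025)
factor out 2^1: 9262 = 2^1·4631; with 131025 mod 8 = 1, (2/131025) = +1; sign now +1; continue with (4631/131025)
flip (4631/131025) -> (131025/4631): both odd, 4631 mod 4 = 3, 131025 mod 4 = 1, so the flip contributes +1; sign now +1
(131025/4631): 131025 mod 4631 = 1357, so (131025/4631) = (1357/4631)
flip (1357/4631) -> (4631/1357): both odd, 1357 mod 4 = 1, 4631 mod 4 = 3, so the flip contributes +1; sign now +1
(4631/1357): 4631 mod 1357 = 560, so (4631/1357) = (560/1357)
factor out 2^4: 560 = 2^4·35; with 1357 mod 8 = 5, (2/1357) = -1; sign now +1; continue with (35/1357)
flip (35/1357) -> (1357/35): both odd, 35 mod 4 = 3, 1357 mod 4 = 1, so the flip contributes +1; sign now +1
(1357/35): 1357 mod 35 = 27, so (1357/35) = (27/35)
flip (27/35) -> (35/27): both odd, 27 mod 4 = 3, 35 mod 4 = 3, so the flip contributes -1; sign now -1
(35/27): 35 mod 27 = 8, so (35/27) = (8/27)
factor out 2^3: 8 = 2^3·1; with 27 mod 8 = 3, (2/27) = -1; sign now +1; continue with (1/27)
reached (1/27) = 1, so the symbol is +1

1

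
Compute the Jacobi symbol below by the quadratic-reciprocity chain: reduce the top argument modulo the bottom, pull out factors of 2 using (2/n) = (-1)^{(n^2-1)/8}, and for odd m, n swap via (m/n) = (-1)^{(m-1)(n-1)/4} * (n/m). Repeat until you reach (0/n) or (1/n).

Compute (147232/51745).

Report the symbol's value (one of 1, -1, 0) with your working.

1

(147232/51745): 147232 mod 51745 = 43742, so (147232/51745) = (43742/51745)
factor out 2^1: 43742 = 2^1·21871; with 51745 mod 8 = 1, (2/51745) = +1; sign now +1; continue with (21871/51745)
flip (21871/51745) -> (51745/21871): both odd, 21871 mod 4 = 3, 51745 mod 4 = 1, so the flip contributes +1; sign now +1
(51745/21871): 51745 mod 21871 = 8003, so (51745/21871) = (8003/21871)
flip (8003/21871) -> (21871/8003): both odd, 8003 mod 4 = 3, 21871 mod 4 = 3, so the flip contributes -1; sign now -1
(21871/8003): 21871 mod 8003 = 5865, so (21871/8003) = (5865/8003)
flip (5865/8003) -> (8003/5865): both odd, 5865 mod 4 = 1, 8003 mod 4 = 3, so the flip contributes +1; sign now -1
(8003/5865): 8003 mod 5865 = 2138, so (8003/5865) = (2138/5865)
factor out 2^1: 2138 = 2^1·1069; with 5865 mod 8 = 1, (2/5865) = +1; sign now -1; continue with (1069/5865)
flip (1069/5865) -> (5865/1069): both odd, 1069 mod 4 = 1, 5865 mod 4 = 1, so the flip contributes +1; sign now -1
(5865/1069): 5865 mod 1069 = 520, so (5865/1069) = (520/1069)
factor out 2^3: 520 = 2^3·65; with 1069 mod 8 = 5, (2/1069) = -1; sign now +1; continue with (65/1069)
flip (65/1069) -> (1069/65): both odd, 65 mod 4 = 1, 1069 mod 4 = 1, so the flip contributes +1; sign now +1
(1069/65): 1069 mod 65 = 29, so (1069/65) = (29/65)
flip (29/65) -> (65/29): both odd, 29 mod 4 = 1, 65 mod 4 = 1, so the flip contributes +1; sign now +1
(65/29): 65 mod 29 = 7, so (65/29) = (7/29)
flip (7/29) -> (29/7): both odd, 7 mod 4 = 3, 29 mod 4 = 1, so the flip contributes +1; sign now +1
(29/7): 29 mod 7 = 1, so (29/7) = (1/7)
reached (1/7) = 1, so the symbol is +1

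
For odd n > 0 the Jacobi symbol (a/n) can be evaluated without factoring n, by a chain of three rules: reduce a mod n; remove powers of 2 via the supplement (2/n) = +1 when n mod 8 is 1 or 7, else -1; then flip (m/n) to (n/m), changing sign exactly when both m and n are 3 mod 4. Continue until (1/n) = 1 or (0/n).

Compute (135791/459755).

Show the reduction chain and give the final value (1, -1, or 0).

reciprocity: (135791/459755) = -1·(459755/135791) since 135791 mod 4 = 3, 459755 mod 4 = 3; sign now -1
(459755/135791) = (52382/135791)   [reduce mod 135791]
52382 = 2^1·26191; (2/135791) = +1 since 135791 mod 8 = 7, so (52382/135791) = (+1)^1·(26191/135791); sign now -1
reciprocity: (26191/135791) = -1·(135791/26191) since 26191 mod 4 = 3, 135791 mod 4 = 3; sign now +1
(135791/26191) = (4836/26191)   [reduce mod 26191]
4836 = 2^2·1209; (2/26191) = +1 since 26191 mod 8 = 7, so (4836/26191) = (+1)^2·(1209/26191); sign now +1
reciprocity: (1209/26191) = +1·(26191/1209) since 1209 mod 4 = 1, 26191 mod 4 = 3; sign now +1
(26191/1209) = (802/1209)   [reduce mod 1209]
802 = 2^1·401; (2/1209) = +1 since 1209 mod 8 = 1, so (802/1209) = (+1)^1·(401/1209); sign now +1
reciprocity: (401/1209) = +1·(1209/401) since 401 mod 4 = 1, 1209 mod 4 = 1; sign now +1
(1209/401) = (6/401)   [reduce mod 401]
6 = 2^1·3; (2/401) = +1 since 401 mod 8 = 1, so (6/401) = (+1)^1·(3/401); sign now +1
reciprocity: (3/401) = +1·(401/3) since 3 mod 4 = 3, 401 mod 4 = 1; sign now +1
(401/3) = (2/3)   [reduce mod 3]
2 = 2^1·1; (2/3) = -1 since 3 mod 8 = 3, so (2/3) = (-1)^1·(1/3); sign now -1
(1/3) = 1; final value = sign = -1

-1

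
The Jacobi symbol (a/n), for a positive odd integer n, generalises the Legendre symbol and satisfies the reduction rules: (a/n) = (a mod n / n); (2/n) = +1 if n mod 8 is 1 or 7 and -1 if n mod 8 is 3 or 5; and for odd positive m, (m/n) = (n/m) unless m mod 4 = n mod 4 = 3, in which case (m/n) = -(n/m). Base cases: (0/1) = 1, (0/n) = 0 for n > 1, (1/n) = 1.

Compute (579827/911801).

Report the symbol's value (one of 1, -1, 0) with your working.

1

flip (579827/911801) -> (911801/579827): both odd, 579827 mod 4 = 3, 911801 mod 4 = 1, so the flip contributes +1; sign now +1
(911801/579827): 911801 mod 579827 = 331974, so (911801/579827) = (331974/579827)
factor out 2^1: 331974 = 2^1·165987; with 579827 mod 8 = 3, (2/579827) = -1; sign now -1; continue with (165987/579827)
flip (165987/579827) -> (579827/165987): both odd, 165987 mod 4 = 3, 579827 mod 4 = 3, so the flip contributes -1; sign now +1
(579827/165987): 579827 mod 165987 = 81866, so (579827/165987) = (81866/165987)
factor out 2^1: 81866 = 2^1·40933; with 165987 mod 8 = 3, (2/165987) = -1; sign now -1; continue with (40933/165987)
flip (40933/165987) -> (165987/40933): both odd, 40933 mod 4 = 1, 165987 mod 4 = 3, so the flip contributes +1; sign now -1
(165987/40933): 165987 mod 40933 = 2255, so (165987/40933) = (2255/40933)
flip (2255/40933) -> (40933/2255): both odd, 2255 mod 4 = 3, 40933 mod 4 = 1, so the flip contributes +1; sign now -1
(40933/2255): 40933 mod 2255 = 343, so (40933/2255) = (343/2255)
flip (343/2255) -> (2255/343): both odd, 343 mod 4 = 3, 2255 mod 4 = 3, so the flip contributes -1; sign now +1
(2255/343): 2255 mod 343 = 197, so (2255/343) = (197/343)
flip (197/343) -> (343/197): both odd, 197 mod 4 = 1, 343 mod 4 = 3, so the flip contributes +1; sign now +1
(343/197): 343 mod 197 = 146, so (343/197) = (146/197)
factor out 2^1: 146 = 2^1·73; with 197 mod 8 = 5, (2/197) = -1; sign now -1; continue with (73/197)
flip (73/197) -> (197/73): both odd, 73 mod 4 = 1, 197 mod 4 = 1, so the flip contributes +1; sign now -1
(197/73): 197 mod 73 = 51, so (197/73) = (51/73)
flip (51/73) -> (73/51): both odd, 51 mod 4 = 3, 73 mod 4 = 1, so the flip contributes +1; sign now -1
(73/51): 73 mod 51 = 22, so (73/51) = (22/51)
factor out 2^1: 22 = 2^1·11; with 51 mod 8 = 3, (2/51) = -1; sign now +1; continue with (11/51)
flip (11/51) -> (51/11): both odd, 11 mod 4 = 3, 51 mod 4 = 3, so the flip contributes -1; sign now -1
(51/11): 51 mod 11 = 7, so (51/11) = (7/11)
flip (7/11) -> (11/7): both odd, 7 mod 4 = 3, 11 mod 4 = 3, so the flip contributes -1; sign now +1
(11/7): 11 mod 7 = 4, so (11/7) = (4/7)
factor out 2^2: 4 = 2^2·1; with 7 mod 8 = 7, (2/7) = +1; sign now +1; continue with (1/7)
reached (1/7) = 1, so the symbol is +1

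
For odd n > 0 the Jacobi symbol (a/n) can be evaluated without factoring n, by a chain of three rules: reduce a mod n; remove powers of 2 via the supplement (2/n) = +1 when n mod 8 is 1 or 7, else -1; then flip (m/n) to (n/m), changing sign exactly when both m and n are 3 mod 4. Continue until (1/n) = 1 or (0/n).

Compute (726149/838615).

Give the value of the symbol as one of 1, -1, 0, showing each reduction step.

reciprocity: (726149/838615) = +1·(838615/726149) since 726149 mod 4 = 1, 838615 mod 4 = 3; sign now +1
(838615/726149) = (112466/726149)   [reduce mod 726149]
112466 = 2^1·56233; (2/726149) = -1 since 726149 mod 8 = 5, so (112466/726149) = (-1)^1·(56233/726149); sign now -1
reciprocity: (56233/726149) = +1·(726149/56233) since 56233 mod 4 = 1, 726149 mod 4 = 1; sign now -1
(726149/56233) = (51353/56233)   [reduce mod 56233]
reciprocity: (51353/56233) = +1·(56233/51353) since 51353 mod 4 = 1, 56233 mod 4 = 1; sign now -1
(56233/51353) = (4880/51353)   [reduce mod 51353]
4880 = 2^4·305; (2/51353) = +1 since 51353 mod 8 = 1, so (4880/51353) = (+1)^4·(305/51353); sign now -1
reciprocity: (305/51353) = +1·(51353/305) since 305 mod 4 = 1, 51353 mod 4 = 1; sign now -1
(51353/305) = (113/305)   [reduce mod 305]
reciprocity: (113/305) = +1·(305/113) since 113 mod 4 = 1, 305 mod 4 = 1; sign now -1
(305/113) = (79/113)   [reduce mod 113]
reciprocity: (79/113) = +1·(113/79) since 79 mod 4 = 3, 113 mod 4 = 1; sign now -1
(113/79) = (34/79)   [reduce mod 79]
34 = 2^1·17; (2/79) = +1 since 79 mod 8 = 7, so (34/79) = (+1)^1·(17/79); sign now -1
reciprocity: (17/79) = +1·(79/17) since 17 mod 4 = 1, 79 mod 4 = 3; sign now -1
(79/17) = (11/17)   [reduce mod 17]
reciprocity: (11/17) = +1·(17/11) since 11 mod 4 = 3, 17 mod 4 = 1; sign now -1
(17/11) = (6/11)   [reduce mod 11]
6 = 2^1·3; (2/11) = -1 since 11 mod 8 = 3, so (6/11) = (-1)^1·(3/11); sign now +1
reciprocity: (3/11) = -1·(11/3) since 3 mod 4 = 3, 11 mod 4 = 3; sign now -1
(11/3) = (2/3)   [reduce mod 3]
2 = 2^1·1; (2/3) = -1 since 3 mod 8 = 3, so (2/3) = (-1)^1·(1/3); sign now +1
(1/3) = 1; final value = sign = +1

1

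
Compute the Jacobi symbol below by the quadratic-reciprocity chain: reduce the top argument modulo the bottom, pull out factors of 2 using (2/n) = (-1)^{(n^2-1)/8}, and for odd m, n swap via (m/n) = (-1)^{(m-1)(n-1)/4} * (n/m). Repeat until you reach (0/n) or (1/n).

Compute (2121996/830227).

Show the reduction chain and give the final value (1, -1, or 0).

-1

(2121996/830227): 2121996 mod 830227 = 461542, so (2121996/830227) = (461542/830227)
factor out 2^1: 461542 = 2^1·230771; with 830227 mod 8 = 3, (2/830227) = -1; sign now -1; continue with (230771/830227)
flip (230771/830227) -> (830227/230771): both odd, 230771 mod 4 = 3, 830227 mod 4 = 3, so the flip contributes -1; sign now +1
(830227/230771): 830227 mod 230771 = 137914, so (830227/230771) = (137914/230771)
factor out 2^1: 137914 = 2^1·68957; with 230771 mod 8 = 3, (2/230771) = -1; sign now -1; continue with (68957/230771)
flip (68957/230771) -> (230771/68957): both odd, 68957 mod 4 = 1, 230771 mod 4 = 3, so the flip contributes +1; sign now -1
(230771/68957): 230771 mod 68957 = 23900, so (230771/68957) = (23900/68957)
factor out 2^2: 23900 = 2^2·5975; with 68957 mod 8 = 5, (2/68957) = -1; sign now -1; continue with (5975/68957)
flip (5975/68957) -> (68957/5975): both odd, 5975 mod 4 = 3, 68957 mod 4 = 1, so the flip contributes +1; sign now -1
(68957/5975): 68957 mod 5975 = 3232, so (68957/5975) = (3232/5975)
factor out 2^5: 3232 = 2^5·101; with 5975 mod 8 = 7, (2/5975) = +1; sign now -1; continue with (101/5975)
flip (101/5975) -> (5975/101): both odd, 101 mod 4 = 1, 5975 mod 4 = 3, so the flip contributes +1; sign now -1
(5975/101): 5975 mod 101 = 16, so (5975/101) = (16/101)
factor out 2^4: 16 = 2^4·1; with 101 mod 8 = 5, (2/101) = -1; sign now -1; continue with (1/101)
reached (1/101) = 1, so the symbol is -1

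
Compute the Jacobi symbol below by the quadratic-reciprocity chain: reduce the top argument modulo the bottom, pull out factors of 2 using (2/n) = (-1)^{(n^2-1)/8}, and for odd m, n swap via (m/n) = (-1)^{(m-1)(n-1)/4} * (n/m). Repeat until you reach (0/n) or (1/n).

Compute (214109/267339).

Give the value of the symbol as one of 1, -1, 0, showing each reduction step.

1

flip (214109/267339) -> (267339/214109): both odd, 214109 mod 4 = 1, 267339 mod 4 = 3, so the flip contributes +1; sign now +1
(267339/214109): 267339 mod 214109 = 53230, so (267339/214109) = (53230/214109)
factor out 2^1: 53230 = 2^1·26615; with 214109 mod 8 = 5, (2/214109) = -1; sign now -1; continue with (26615/214109)
flip (26615/214109) -> (214109/26615): both odd, 26615 mod 4 = 3, 214109 mod 4 = 1, so the flip contributes +1; sign now -1
(214109/26615): 214109 mod 26615 = 1189, so (214109/26615) = (1189/26615)
flip (1189/26615) -> (26615/1189): both odd, 1189 mod 4 = 1, 26615 mod 4 = 3, so the flip contributes +1; sign now -1
(26615/1189): 26615 mod 1189 = 457, so (26615/1189) = (457/1189)
flip (457/1189) -> (1189/457): both odd, 457 mod 4 = 1, 1189 mod 4 = 1, so the flip contributes +1; sign now -1
(1189/457): 1189 mod 457 = 275, so (1189/457) = (275/457)
flip (275/457) -> (457/275): both odd, 275 mod 4 = 3, 457 mod 4 = 1, so the flip contributes +1; sign now -1
(457/275): 457 mod 275 = 182, so (457/275) = (182/275)
factor out 2^1: 182 = 2^1·91; with 275 mod 8 = 3, (2/275) = -1; sign now +1; continue with (91/275)
flip (91/275) -> (275/91): both odd, 91 mod 4 = 3, 275 mod 4 = 3, so the flip contributes -1; sign now -1
(275/91): 275 mod 91 = 2, so (275/91) = (2/91)
factor out 2^1: 2 = 2^1·1; with 91 mod 8 = 3, (2/91) = -1; sign now +1; continue with (1/91)
reached (1/91) = 1, so the symbol is +1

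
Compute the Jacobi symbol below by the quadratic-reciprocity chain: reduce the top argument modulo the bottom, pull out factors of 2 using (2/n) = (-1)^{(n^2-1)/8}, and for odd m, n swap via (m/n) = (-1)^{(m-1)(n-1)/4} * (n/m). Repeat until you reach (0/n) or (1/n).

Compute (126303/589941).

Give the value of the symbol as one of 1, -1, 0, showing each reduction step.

flip (126303/589941) -> (589941/126303): both odd, 126303 mod 4 = 3, 589941 mod 4 = 1, so the flip contributes +1; sign now +1
(589941/126303): 589941 mod 126303 = 84729, so (589941/126303) = (84729/126303)
flip (84729/126303) -> (126303/84729): both odd, 84729 mod 4 = 1, 126303 mod 4 = 3, so the flip contributes +1; sign now +1
(126303/84729): 126303 mod 84729 = 41574, so (126303/84729) = (41574/84729)
factor out 2^1: 41574 = 2^1·20787; with 84729 mod 8 = 1, (2/84729) = +1; sign now +1; continue with (20787/84729)
flip (20787/84729) -> (84729/20787): both odd, 20787 mod 4 = 3, 84729 mod 4 = 1, so the flip contributes +1; sign now +1
(84729/20787): 84729 mod 20787 = 1581, so (84729/20787) = (1581/20787)
flip (1581/20787) -> (20787/1581): both odd, 1581 mod 4 = 1, 20787 mod 4 = 3, so the flip contributes +1; sign now +1
(20787/1581): 20787 mod 1581 = 234, so (20787/1581) = (234/1581)
factor out 2^1: 234 = 2^1·117; with 1581 mod 8 = 5, (2/1581) = -1; sign now -1; continue with (117/1581)
flip (117/1581) -> (1581/117): both odd, 117 mod 4 = 1, 1581 mod 4 = 1, so the flip contributes +1; sign now -1
(1581/117): 1581 mod 117 = 60, so (1581/117) = (60/117)
factor out 2^2: 60 = 2^2·15; with 117 mod 8 = 5, (2/117) = -1; sign now -1; continue with (15/117)
flip (15/117) -> (117/15): both odd, 15 mod 4 = 3, 117 mod 4 = 1, so the flip contributes +1; sign now -1
(117/15): 117 mod 15 = 12, so (117/15) = (12/15)
factor out 2^2: 12 = 2^2·3; with 15 mod 8 = 7, (2/15) = +1; sign now -1; continue with (3/15)
flip (3/15) -> (15/3): both odd, 3 mod 4 = 3, 15 mod 4 = 3, so the flip contributes -1; sign now +1
(15/3): 15 mod 3 = 0, so (15/3) = (0/3)
reached (0/3); gcd(a, n) > 1, so (0/3) = 0 and the symbol is 0

0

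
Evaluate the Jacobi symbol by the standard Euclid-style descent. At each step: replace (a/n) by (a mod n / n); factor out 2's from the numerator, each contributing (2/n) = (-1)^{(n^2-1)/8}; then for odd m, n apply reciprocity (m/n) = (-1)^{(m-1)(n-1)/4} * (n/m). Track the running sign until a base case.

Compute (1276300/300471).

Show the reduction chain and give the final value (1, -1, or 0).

1

(1276300/300471): 1276300 mod 300471 = 74416, so (1276300/300471) = (74416/300471)
factor out 2^4: 74416 = 2^4·4651; with 300471 mod 8 = 7, (2/300471) = +1; sign now +1; continue with (4651/300471)
flip (4651/300471) -> (300471/4651): both odd, 4651 mod 4 = 3, 300471 mod 4 = 3, so the flip contributes -1; sign now -1
(300471/4651): 300471 mod 4651 = 2807, so (300471/4651) = (2807/4651)
flip (2807/4651) -> (4651/2807): both odd, 2807 mod 4 = 3, 4651 mod 4 = 3, so the flip contributes -1; sign now +1
(4651/2807): 4651 mod 2807 = 1844, so (4651/2807) = (1844/2807)
factor out 2^2: 1844 = 2^2·461; with 2807 mod 8 = 7, (2/2807) = +1; sign now +1; continue with (461/2807)
flip (461/2807) -> (2807/461): both odd, 461 mod 4 = 1, 2807 mod 4 = 3, so the flip contributes +1; sign now +1
(2807/461): 2807 mod 461 = 41, so (2807/461) = (41/461)
flip (41/461) -> (461/41): both odd, 41 mod 4 = 1, 461 mod 4 = 1, so the flip contributes +1; sign now +1
(461/41): 461 mod 41 = 10, so (461/41) = (10/41)
factor out 2^1: 10 = 2^1·5; with 41 mod 8 = 1, (2/41) = +1; sign now +1; continue with (5/41)
flip (5/41) -> (41/5): both odd, 5 mod 4 = 1, 41 mod 4 = 1, so the flip contributes +1; sign now +1
(41/5): 41 mod 5 = 1, so (41/5) = (1/5)
reached (1/5) = 1, so the symbol is +1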